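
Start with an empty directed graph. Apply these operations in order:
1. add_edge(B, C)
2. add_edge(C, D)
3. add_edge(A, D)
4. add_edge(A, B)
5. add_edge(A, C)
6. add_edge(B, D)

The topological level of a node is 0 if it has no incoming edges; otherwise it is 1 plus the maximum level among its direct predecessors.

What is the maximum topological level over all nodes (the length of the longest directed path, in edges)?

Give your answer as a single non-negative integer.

Op 1: add_edge(B, C). Edges now: 1
Op 2: add_edge(C, D). Edges now: 2
Op 3: add_edge(A, D). Edges now: 3
Op 4: add_edge(A, B). Edges now: 4
Op 5: add_edge(A, C). Edges now: 5
Op 6: add_edge(B, D). Edges now: 6
Compute levels (Kahn BFS):
  sources (in-degree 0): A
  process A: level=0
    A->B: in-degree(B)=0, level(B)=1, enqueue
    A->C: in-degree(C)=1, level(C)>=1
    A->D: in-degree(D)=2, level(D)>=1
  process B: level=1
    B->C: in-degree(C)=0, level(C)=2, enqueue
    B->D: in-degree(D)=1, level(D)>=2
  process C: level=2
    C->D: in-degree(D)=0, level(D)=3, enqueue
  process D: level=3
All levels: A:0, B:1, C:2, D:3
max level = 3

Answer: 3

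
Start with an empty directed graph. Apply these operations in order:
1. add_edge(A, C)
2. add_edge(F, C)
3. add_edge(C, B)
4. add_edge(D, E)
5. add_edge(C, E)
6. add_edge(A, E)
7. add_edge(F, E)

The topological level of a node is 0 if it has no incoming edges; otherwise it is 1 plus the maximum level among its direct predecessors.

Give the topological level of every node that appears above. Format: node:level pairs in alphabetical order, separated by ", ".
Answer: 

Op 1: add_edge(A, C). Edges now: 1
Op 2: add_edge(F, C). Edges now: 2
Op 3: add_edge(C, B). Edges now: 3
Op 4: add_edge(D, E). Edges now: 4
Op 5: add_edge(C, E). Edges now: 5
Op 6: add_edge(A, E). Edges now: 6
Op 7: add_edge(F, E). Edges now: 7
Compute levels (Kahn BFS):
  sources (in-degree 0): A, D, F
  process A: level=0
    A->C: in-degree(C)=1, level(C)>=1
    A->E: in-degree(E)=3, level(E)>=1
  process D: level=0
    D->E: in-degree(E)=2, level(E)>=1
  process F: level=0
    F->C: in-degree(C)=0, level(C)=1, enqueue
    F->E: in-degree(E)=1, level(E)>=1
  process C: level=1
    C->B: in-degree(B)=0, level(B)=2, enqueue
    C->E: in-degree(E)=0, level(E)=2, enqueue
  process B: level=2
  process E: level=2
All levels: A:0, B:2, C:1, D:0, E:2, F:0

Answer: A:0, B:2, C:1, D:0, E:2, F:0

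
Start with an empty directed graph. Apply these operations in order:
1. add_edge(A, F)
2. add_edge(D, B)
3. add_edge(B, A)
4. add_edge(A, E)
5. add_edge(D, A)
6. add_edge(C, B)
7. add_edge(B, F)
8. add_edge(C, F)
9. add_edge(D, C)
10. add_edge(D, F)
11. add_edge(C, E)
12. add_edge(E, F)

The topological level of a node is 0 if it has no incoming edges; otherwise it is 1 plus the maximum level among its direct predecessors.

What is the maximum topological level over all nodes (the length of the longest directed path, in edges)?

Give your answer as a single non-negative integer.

Answer: 5

Derivation:
Op 1: add_edge(A, F). Edges now: 1
Op 2: add_edge(D, B). Edges now: 2
Op 3: add_edge(B, A). Edges now: 3
Op 4: add_edge(A, E). Edges now: 4
Op 5: add_edge(D, A). Edges now: 5
Op 6: add_edge(C, B). Edges now: 6
Op 7: add_edge(B, F). Edges now: 7
Op 8: add_edge(C, F). Edges now: 8
Op 9: add_edge(D, C). Edges now: 9
Op 10: add_edge(D, F). Edges now: 10
Op 11: add_edge(C, E). Edges now: 11
Op 12: add_edge(E, F). Edges now: 12
Compute levels (Kahn BFS):
  sources (in-degree 0): D
  process D: level=0
    D->A: in-degree(A)=1, level(A)>=1
    D->B: in-degree(B)=1, level(B)>=1
    D->C: in-degree(C)=0, level(C)=1, enqueue
    D->F: in-degree(F)=4, level(F)>=1
  process C: level=1
    C->B: in-degree(B)=0, level(B)=2, enqueue
    C->E: in-degree(E)=1, level(E)>=2
    C->F: in-degree(F)=3, level(F)>=2
  process B: level=2
    B->A: in-degree(A)=0, level(A)=3, enqueue
    B->F: in-degree(F)=2, level(F)>=3
  process A: level=3
    A->E: in-degree(E)=0, level(E)=4, enqueue
    A->F: in-degree(F)=1, level(F)>=4
  process E: level=4
    E->F: in-degree(F)=0, level(F)=5, enqueue
  process F: level=5
All levels: A:3, B:2, C:1, D:0, E:4, F:5
max level = 5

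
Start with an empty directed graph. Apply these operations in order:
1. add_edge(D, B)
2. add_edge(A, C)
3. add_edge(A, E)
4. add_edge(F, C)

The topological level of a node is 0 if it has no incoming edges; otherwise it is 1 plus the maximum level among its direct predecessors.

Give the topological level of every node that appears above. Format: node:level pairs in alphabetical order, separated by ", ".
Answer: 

Op 1: add_edge(D, B). Edges now: 1
Op 2: add_edge(A, C). Edges now: 2
Op 3: add_edge(A, E). Edges now: 3
Op 4: add_edge(F, C). Edges now: 4
Compute levels (Kahn BFS):
  sources (in-degree 0): A, D, F
  process A: level=0
    A->C: in-degree(C)=1, level(C)>=1
    A->E: in-degree(E)=0, level(E)=1, enqueue
  process D: level=0
    D->B: in-degree(B)=0, level(B)=1, enqueue
  process F: level=0
    F->C: in-degree(C)=0, level(C)=1, enqueue
  process E: level=1
  process B: level=1
  process C: level=1
All levels: A:0, B:1, C:1, D:0, E:1, F:0

Answer: A:0, B:1, C:1, D:0, E:1, F:0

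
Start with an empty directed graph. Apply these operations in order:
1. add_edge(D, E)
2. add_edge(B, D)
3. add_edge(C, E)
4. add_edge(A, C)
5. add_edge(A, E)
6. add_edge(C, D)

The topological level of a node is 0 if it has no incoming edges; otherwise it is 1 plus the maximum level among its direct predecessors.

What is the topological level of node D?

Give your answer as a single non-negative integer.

Answer: 2

Derivation:
Op 1: add_edge(D, E). Edges now: 1
Op 2: add_edge(B, D). Edges now: 2
Op 3: add_edge(C, E). Edges now: 3
Op 4: add_edge(A, C). Edges now: 4
Op 5: add_edge(A, E). Edges now: 5
Op 6: add_edge(C, D). Edges now: 6
Compute levels (Kahn BFS):
  sources (in-degree 0): A, B
  process A: level=0
    A->C: in-degree(C)=0, level(C)=1, enqueue
    A->E: in-degree(E)=2, level(E)>=1
  process B: level=0
    B->D: in-degree(D)=1, level(D)>=1
  process C: level=1
    C->D: in-degree(D)=0, level(D)=2, enqueue
    C->E: in-degree(E)=1, level(E)>=2
  process D: level=2
    D->E: in-degree(E)=0, level(E)=3, enqueue
  process E: level=3
All levels: A:0, B:0, C:1, D:2, E:3
level(D) = 2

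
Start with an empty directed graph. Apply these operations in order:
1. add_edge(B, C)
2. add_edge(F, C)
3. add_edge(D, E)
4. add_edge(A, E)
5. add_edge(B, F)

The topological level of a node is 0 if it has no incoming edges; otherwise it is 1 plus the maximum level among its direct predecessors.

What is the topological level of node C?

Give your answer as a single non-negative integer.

Op 1: add_edge(B, C). Edges now: 1
Op 2: add_edge(F, C). Edges now: 2
Op 3: add_edge(D, E). Edges now: 3
Op 4: add_edge(A, E). Edges now: 4
Op 5: add_edge(B, F). Edges now: 5
Compute levels (Kahn BFS):
  sources (in-degree 0): A, B, D
  process A: level=0
    A->E: in-degree(E)=1, level(E)>=1
  process B: level=0
    B->C: in-degree(C)=1, level(C)>=1
    B->F: in-degree(F)=0, level(F)=1, enqueue
  process D: level=0
    D->E: in-degree(E)=0, level(E)=1, enqueue
  process F: level=1
    F->C: in-degree(C)=0, level(C)=2, enqueue
  process E: level=1
  process C: level=2
All levels: A:0, B:0, C:2, D:0, E:1, F:1
level(C) = 2

Answer: 2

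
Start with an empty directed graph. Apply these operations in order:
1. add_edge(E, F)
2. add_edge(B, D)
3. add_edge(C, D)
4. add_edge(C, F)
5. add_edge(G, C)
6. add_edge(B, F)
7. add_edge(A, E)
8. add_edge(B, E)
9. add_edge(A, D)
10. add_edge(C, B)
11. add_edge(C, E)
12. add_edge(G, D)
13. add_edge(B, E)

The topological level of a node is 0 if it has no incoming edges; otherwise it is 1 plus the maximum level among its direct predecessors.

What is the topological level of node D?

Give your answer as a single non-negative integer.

Answer: 3

Derivation:
Op 1: add_edge(E, F). Edges now: 1
Op 2: add_edge(B, D). Edges now: 2
Op 3: add_edge(C, D). Edges now: 3
Op 4: add_edge(C, F). Edges now: 4
Op 5: add_edge(G, C). Edges now: 5
Op 6: add_edge(B, F). Edges now: 6
Op 7: add_edge(A, E). Edges now: 7
Op 8: add_edge(B, E). Edges now: 8
Op 9: add_edge(A, D). Edges now: 9
Op 10: add_edge(C, B). Edges now: 10
Op 11: add_edge(C, E). Edges now: 11
Op 12: add_edge(G, D). Edges now: 12
Op 13: add_edge(B, E) (duplicate, no change). Edges now: 12
Compute levels (Kahn BFS):
  sources (in-degree 0): A, G
  process A: level=0
    A->D: in-degree(D)=3, level(D)>=1
    A->E: in-degree(E)=2, level(E)>=1
  process G: level=0
    G->C: in-degree(C)=0, level(C)=1, enqueue
    G->D: in-degree(D)=2, level(D)>=1
  process C: level=1
    C->B: in-degree(B)=0, level(B)=2, enqueue
    C->D: in-degree(D)=1, level(D)>=2
    C->E: in-degree(E)=1, level(E)>=2
    C->F: in-degree(F)=2, level(F)>=2
  process B: level=2
    B->D: in-degree(D)=0, level(D)=3, enqueue
    B->E: in-degree(E)=0, level(E)=3, enqueue
    B->F: in-degree(F)=1, level(F)>=3
  process D: level=3
  process E: level=3
    E->F: in-degree(F)=0, level(F)=4, enqueue
  process F: level=4
All levels: A:0, B:2, C:1, D:3, E:3, F:4, G:0
level(D) = 3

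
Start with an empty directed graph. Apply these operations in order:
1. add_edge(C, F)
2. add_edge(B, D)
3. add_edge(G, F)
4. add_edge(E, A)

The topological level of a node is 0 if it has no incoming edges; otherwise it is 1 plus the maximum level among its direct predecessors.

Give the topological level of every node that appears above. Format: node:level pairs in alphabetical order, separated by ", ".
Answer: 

Op 1: add_edge(C, F). Edges now: 1
Op 2: add_edge(B, D). Edges now: 2
Op 3: add_edge(G, F). Edges now: 3
Op 4: add_edge(E, A). Edges now: 4
Compute levels (Kahn BFS):
  sources (in-degree 0): B, C, E, G
  process B: level=0
    B->D: in-degree(D)=0, level(D)=1, enqueue
  process C: level=0
    C->F: in-degree(F)=1, level(F)>=1
  process E: level=0
    E->A: in-degree(A)=0, level(A)=1, enqueue
  process G: level=0
    G->F: in-degree(F)=0, level(F)=1, enqueue
  process D: level=1
  process A: level=1
  process F: level=1
All levels: A:1, B:0, C:0, D:1, E:0, F:1, G:0

Answer: A:1, B:0, C:0, D:1, E:0, F:1, G:0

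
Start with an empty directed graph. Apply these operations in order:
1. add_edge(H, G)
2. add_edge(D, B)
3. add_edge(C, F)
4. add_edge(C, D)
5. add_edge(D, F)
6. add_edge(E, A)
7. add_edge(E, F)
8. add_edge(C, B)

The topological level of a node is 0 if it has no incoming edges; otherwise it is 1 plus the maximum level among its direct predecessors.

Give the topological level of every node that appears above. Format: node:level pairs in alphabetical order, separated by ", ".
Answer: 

Answer: A:1, B:2, C:0, D:1, E:0, F:2, G:1, H:0

Derivation:
Op 1: add_edge(H, G). Edges now: 1
Op 2: add_edge(D, B). Edges now: 2
Op 3: add_edge(C, F). Edges now: 3
Op 4: add_edge(C, D). Edges now: 4
Op 5: add_edge(D, F). Edges now: 5
Op 6: add_edge(E, A). Edges now: 6
Op 7: add_edge(E, F). Edges now: 7
Op 8: add_edge(C, B). Edges now: 8
Compute levels (Kahn BFS):
  sources (in-degree 0): C, E, H
  process C: level=0
    C->B: in-degree(B)=1, level(B)>=1
    C->D: in-degree(D)=0, level(D)=1, enqueue
    C->F: in-degree(F)=2, level(F)>=1
  process E: level=0
    E->A: in-degree(A)=0, level(A)=1, enqueue
    E->F: in-degree(F)=1, level(F)>=1
  process H: level=0
    H->G: in-degree(G)=0, level(G)=1, enqueue
  process D: level=1
    D->B: in-degree(B)=0, level(B)=2, enqueue
    D->F: in-degree(F)=0, level(F)=2, enqueue
  process A: level=1
  process G: level=1
  process B: level=2
  process F: level=2
All levels: A:1, B:2, C:0, D:1, E:0, F:2, G:1, H:0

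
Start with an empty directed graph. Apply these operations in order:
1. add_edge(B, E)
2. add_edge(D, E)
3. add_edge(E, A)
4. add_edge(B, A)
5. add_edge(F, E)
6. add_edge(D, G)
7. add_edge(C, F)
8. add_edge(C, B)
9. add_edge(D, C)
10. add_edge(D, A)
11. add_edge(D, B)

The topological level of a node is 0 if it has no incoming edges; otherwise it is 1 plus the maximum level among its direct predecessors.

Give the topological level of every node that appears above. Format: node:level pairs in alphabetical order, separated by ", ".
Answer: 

Op 1: add_edge(B, E). Edges now: 1
Op 2: add_edge(D, E). Edges now: 2
Op 3: add_edge(E, A). Edges now: 3
Op 4: add_edge(B, A). Edges now: 4
Op 5: add_edge(F, E). Edges now: 5
Op 6: add_edge(D, G). Edges now: 6
Op 7: add_edge(C, F). Edges now: 7
Op 8: add_edge(C, B). Edges now: 8
Op 9: add_edge(D, C). Edges now: 9
Op 10: add_edge(D, A). Edges now: 10
Op 11: add_edge(D, B). Edges now: 11
Compute levels (Kahn BFS):
  sources (in-degree 0): D
  process D: level=0
    D->A: in-degree(A)=2, level(A)>=1
    D->B: in-degree(B)=1, level(B)>=1
    D->C: in-degree(C)=0, level(C)=1, enqueue
    D->E: in-degree(E)=2, level(E)>=1
    D->G: in-degree(G)=0, level(G)=1, enqueue
  process C: level=1
    C->B: in-degree(B)=0, level(B)=2, enqueue
    C->F: in-degree(F)=0, level(F)=2, enqueue
  process G: level=1
  process B: level=2
    B->A: in-degree(A)=1, level(A)>=3
    B->E: in-degree(E)=1, level(E)>=3
  process F: level=2
    F->E: in-degree(E)=0, level(E)=3, enqueue
  process E: level=3
    E->A: in-degree(A)=0, level(A)=4, enqueue
  process A: level=4
All levels: A:4, B:2, C:1, D:0, E:3, F:2, G:1

Answer: A:4, B:2, C:1, D:0, E:3, F:2, G:1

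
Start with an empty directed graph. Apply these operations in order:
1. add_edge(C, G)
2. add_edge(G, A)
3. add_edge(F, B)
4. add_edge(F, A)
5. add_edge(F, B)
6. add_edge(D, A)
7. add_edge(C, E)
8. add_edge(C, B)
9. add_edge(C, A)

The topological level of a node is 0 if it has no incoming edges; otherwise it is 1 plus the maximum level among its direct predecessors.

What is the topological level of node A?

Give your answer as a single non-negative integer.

Answer: 2

Derivation:
Op 1: add_edge(C, G). Edges now: 1
Op 2: add_edge(G, A). Edges now: 2
Op 3: add_edge(F, B). Edges now: 3
Op 4: add_edge(F, A). Edges now: 4
Op 5: add_edge(F, B) (duplicate, no change). Edges now: 4
Op 6: add_edge(D, A). Edges now: 5
Op 7: add_edge(C, E). Edges now: 6
Op 8: add_edge(C, B). Edges now: 7
Op 9: add_edge(C, A). Edges now: 8
Compute levels (Kahn BFS):
  sources (in-degree 0): C, D, F
  process C: level=0
    C->A: in-degree(A)=3, level(A)>=1
    C->B: in-degree(B)=1, level(B)>=1
    C->E: in-degree(E)=0, level(E)=1, enqueue
    C->G: in-degree(G)=0, level(G)=1, enqueue
  process D: level=0
    D->A: in-degree(A)=2, level(A)>=1
  process F: level=0
    F->A: in-degree(A)=1, level(A)>=1
    F->B: in-degree(B)=0, level(B)=1, enqueue
  process E: level=1
  process G: level=1
    G->A: in-degree(A)=0, level(A)=2, enqueue
  process B: level=1
  process A: level=2
All levels: A:2, B:1, C:0, D:0, E:1, F:0, G:1
level(A) = 2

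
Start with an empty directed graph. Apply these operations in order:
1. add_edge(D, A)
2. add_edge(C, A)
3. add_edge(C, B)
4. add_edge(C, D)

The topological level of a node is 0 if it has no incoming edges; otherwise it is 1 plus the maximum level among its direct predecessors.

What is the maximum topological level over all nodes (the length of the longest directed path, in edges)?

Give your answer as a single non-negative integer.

Op 1: add_edge(D, A). Edges now: 1
Op 2: add_edge(C, A). Edges now: 2
Op 3: add_edge(C, B). Edges now: 3
Op 4: add_edge(C, D). Edges now: 4
Compute levels (Kahn BFS):
  sources (in-degree 0): C
  process C: level=0
    C->A: in-degree(A)=1, level(A)>=1
    C->B: in-degree(B)=0, level(B)=1, enqueue
    C->D: in-degree(D)=0, level(D)=1, enqueue
  process B: level=1
  process D: level=1
    D->A: in-degree(A)=0, level(A)=2, enqueue
  process A: level=2
All levels: A:2, B:1, C:0, D:1
max level = 2

Answer: 2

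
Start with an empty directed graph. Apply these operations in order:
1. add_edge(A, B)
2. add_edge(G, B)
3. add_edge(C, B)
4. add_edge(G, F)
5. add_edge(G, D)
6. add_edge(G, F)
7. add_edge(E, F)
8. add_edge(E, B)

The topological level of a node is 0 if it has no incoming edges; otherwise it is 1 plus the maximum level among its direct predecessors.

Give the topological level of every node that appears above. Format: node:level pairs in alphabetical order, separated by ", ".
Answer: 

Answer: A:0, B:1, C:0, D:1, E:0, F:1, G:0

Derivation:
Op 1: add_edge(A, B). Edges now: 1
Op 2: add_edge(G, B). Edges now: 2
Op 3: add_edge(C, B). Edges now: 3
Op 4: add_edge(G, F). Edges now: 4
Op 5: add_edge(G, D). Edges now: 5
Op 6: add_edge(G, F) (duplicate, no change). Edges now: 5
Op 7: add_edge(E, F). Edges now: 6
Op 8: add_edge(E, B). Edges now: 7
Compute levels (Kahn BFS):
  sources (in-degree 0): A, C, E, G
  process A: level=0
    A->B: in-degree(B)=3, level(B)>=1
  process C: level=0
    C->B: in-degree(B)=2, level(B)>=1
  process E: level=0
    E->B: in-degree(B)=1, level(B)>=1
    E->F: in-degree(F)=1, level(F)>=1
  process G: level=0
    G->B: in-degree(B)=0, level(B)=1, enqueue
    G->D: in-degree(D)=0, level(D)=1, enqueue
    G->F: in-degree(F)=0, level(F)=1, enqueue
  process B: level=1
  process D: level=1
  process F: level=1
All levels: A:0, B:1, C:0, D:1, E:0, F:1, G:0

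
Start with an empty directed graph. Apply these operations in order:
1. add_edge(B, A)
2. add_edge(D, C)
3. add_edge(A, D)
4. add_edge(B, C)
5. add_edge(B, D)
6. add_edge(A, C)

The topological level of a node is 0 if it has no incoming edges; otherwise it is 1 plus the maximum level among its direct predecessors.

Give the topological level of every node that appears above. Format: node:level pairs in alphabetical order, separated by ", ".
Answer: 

Answer: A:1, B:0, C:3, D:2

Derivation:
Op 1: add_edge(B, A). Edges now: 1
Op 2: add_edge(D, C). Edges now: 2
Op 3: add_edge(A, D). Edges now: 3
Op 4: add_edge(B, C). Edges now: 4
Op 5: add_edge(B, D). Edges now: 5
Op 6: add_edge(A, C). Edges now: 6
Compute levels (Kahn BFS):
  sources (in-degree 0): B
  process B: level=0
    B->A: in-degree(A)=0, level(A)=1, enqueue
    B->C: in-degree(C)=2, level(C)>=1
    B->D: in-degree(D)=1, level(D)>=1
  process A: level=1
    A->C: in-degree(C)=1, level(C)>=2
    A->D: in-degree(D)=0, level(D)=2, enqueue
  process D: level=2
    D->C: in-degree(C)=0, level(C)=3, enqueue
  process C: level=3
All levels: A:1, B:0, C:3, D:2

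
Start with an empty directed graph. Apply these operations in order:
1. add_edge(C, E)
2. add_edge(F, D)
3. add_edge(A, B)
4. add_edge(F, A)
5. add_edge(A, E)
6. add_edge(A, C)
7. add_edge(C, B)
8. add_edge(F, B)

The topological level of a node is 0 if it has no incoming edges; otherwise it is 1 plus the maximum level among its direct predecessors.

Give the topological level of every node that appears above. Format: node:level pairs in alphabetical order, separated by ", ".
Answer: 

Answer: A:1, B:3, C:2, D:1, E:3, F:0

Derivation:
Op 1: add_edge(C, E). Edges now: 1
Op 2: add_edge(F, D). Edges now: 2
Op 3: add_edge(A, B). Edges now: 3
Op 4: add_edge(F, A). Edges now: 4
Op 5: add_edge(A, E). Edges now: 5
Op 6: add_edge(A, C). Edges now: 6
Op 7: add_edge(C, B). Edges now: 7
Op 8: add_edge(F, B). Edges now: 8
Compute levels (Kahn BFS):
  sources (in-degree 0): F
  process F: level=0
    F->A: in-degree(A)=0, level(A)=1, enqueue
    F->B: in-degree(B)=2, level(B)>=1
    F->D: in-degree(D)=0, level(D)=1, enqueue
  process A: level=1
    A->B: in-degree(B)=1, level(B)>=2
    A->C: in-degree(C)=0, level(C)=2, enqueue
    A->E: in-degree(E)=1, level(E)>=2
  process D: level=1
  process C: level=2
    C->B: in-degree(B)=0, level(B)=3, enqueue
    C->E: in-degree(E)=0, level(E)=3, enqueue
  process B: level=3
  process E: level=3
All levels: A:1, B:3, C:2, D:1, E:3, F:0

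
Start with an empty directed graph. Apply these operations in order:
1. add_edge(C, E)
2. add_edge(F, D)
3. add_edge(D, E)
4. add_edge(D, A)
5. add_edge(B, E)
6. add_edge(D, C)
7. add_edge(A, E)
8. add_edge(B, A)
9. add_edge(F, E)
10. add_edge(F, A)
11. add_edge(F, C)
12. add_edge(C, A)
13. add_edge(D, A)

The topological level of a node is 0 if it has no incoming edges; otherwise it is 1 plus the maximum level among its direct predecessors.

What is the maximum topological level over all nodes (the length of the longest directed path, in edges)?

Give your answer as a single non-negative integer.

Op 1: add_edge(C, E). Edges now: 1
Op 2: add_edge(F, D). Edges now: 2
Op 3: add_edge(D, E). Edges now: 3
Op 4: add_edge(D, A). Edges now: 4
Op 5: add_edge(B, E). Edges now: 5
Op 6: add_edge(D, C). Edges now: 6
Op 7: add_edge(A, E). Edges now: 7
Op 8: add_edge(B, A). Edges now: 8
Op 9: add_edge(F, E). Edges now: 9
Op 10: add_edge(F, A). Edges now: 10
Op 11: add_edge(F, C). Edges now: 11
Op 12: add_edge(C, A). Edges now: 12
Op 13: add_edge(D, A) (duplicate, no change). Edges now: 12
Compute levels (Kahn BFS):
  sources (in-degree 0): B, F
  process B: level=0
    B->A: in-degree(A)=3, level(A)>=1
    B->E: in-degree(E)=4, level(E)>=1
  process F: level=0
    F->A: in-degree(A)=2, level(A)>=1
    F->C: in-degree(C)=1, level(C)>=1
    F->D: in-degree(D)=0, level(D)=1, enqueue
    F->E: in-degree(E)=3, level(E)>=1
  process D: level=1
    D->A: in-degree(A)=1, level(A)>=2
    D->C: in-degree(C)=0, level(C)=2, enqueue
    D->E: in-degree(E)=2, level(E)>=2
  process C: level=2
    C->A: in-degree(A)=0, level(A)=3, enqueue
    C->E: in-degree(E)=1, level(E)>=3
  process A: level=3
    A->E: in-degree(E)=0, level(E)=4, enqueue
  process E: level=4
All levels: A:3, B:0, C:2, D:1, E:4, F:0
max level = 4

Answer: 4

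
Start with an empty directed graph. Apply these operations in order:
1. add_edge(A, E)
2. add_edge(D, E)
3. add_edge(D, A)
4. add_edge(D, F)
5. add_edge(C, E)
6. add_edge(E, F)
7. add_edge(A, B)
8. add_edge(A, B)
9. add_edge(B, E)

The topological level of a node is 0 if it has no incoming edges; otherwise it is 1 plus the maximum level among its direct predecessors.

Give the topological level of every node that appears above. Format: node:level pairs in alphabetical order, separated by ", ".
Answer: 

Op 1: add_edge(A, E). Edges now: 1
Op 2: add_edge(D, E). Edges now: 2
Op 3: add_edge(D, A). Edges now: 3
Op 4: add_edge(D, F). Edges now: 4
Op 5: add_edge(C, E). Edges now: 5
Op 6: add_edge(E, F). Edges now: 6
Op 7: add_edge(A, B). Edges now: 7
Op 8: add_edge(A, B) (duplicate, no change). Edges now: 7
Op 9: add_edge(B, E). Edges now: 8
Compute levels (Kahn BFS):
  sources (in-degree 0): C, D
  process C: level=0
    C->E: in-degree(E)=3, level(E)>=1
  process D: level=0
    D->A: in-degree(A)=0, level(A)=1, enqueue
    D->E: in-degree(E)=2, level(E)>=1
    D->F: in-degree(F)=1, level(F)>=1
  process A: level=1
    A->B: in-degree(B)=0, level(B)=2, enqueue
    A->E: in-degree(E)=1, level(E)>=2
  process B: level=2
    B->E: in-degree(E)=0, level(E)=3, enqueue
  process E: level=3
    E->F: in-degree(F)=0, level(F)=4, enqueue
  process F: level=4
All levels: A:1, B:2, C:0, D:0, E:3, F:4

Answer: A:1, B:2, C:0, D:0, E:3, F:4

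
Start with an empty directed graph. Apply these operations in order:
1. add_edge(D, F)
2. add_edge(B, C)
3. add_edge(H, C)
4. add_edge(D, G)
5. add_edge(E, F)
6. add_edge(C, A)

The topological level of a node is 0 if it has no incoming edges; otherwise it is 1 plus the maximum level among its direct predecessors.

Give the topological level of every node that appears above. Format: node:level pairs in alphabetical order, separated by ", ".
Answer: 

Op 1: add_edge(D, F). Edges now: 1
Op 2: add_edge(B, C). Edges now: 2
Op 3: add_edge(H, C). Edges now: 3
Op 4: add_edge(D, G). Edges now: 4
Op 5: add_edge(E, F). Edges now: 5
Op 6: add_edge(C, A). Edges now: 6
Compute levels (Kahn BFS):
  sources (in-degree 0): B, D, E, H
  process B: level=0
    B->C: in-degree(C)=1, level(C)>=1
  process D: level=0
    D->F: in-degree(F)=1, level(F)>=1
    D->G: in-degree(G)=0, level(G)=1, enqueue
  process E: level=0
    E->F: in-degree(F)=0, level(F)=1, enqueue
  process H: level=0
    H->C: in-degree(C)=0, level(C)=1, enqueue
  process G: level=1
  process F: level=1
  process C: level=1
    C->A: in-degree(A)=0, level(A)=2, enqueue
  process A: level=2
All levels: A:2, B:0, C:1, D:0, E:0, F:1, G:1, H:0

Answer: A:2, B:0, C:1, D:0, E:0, F:1, G:1, H:0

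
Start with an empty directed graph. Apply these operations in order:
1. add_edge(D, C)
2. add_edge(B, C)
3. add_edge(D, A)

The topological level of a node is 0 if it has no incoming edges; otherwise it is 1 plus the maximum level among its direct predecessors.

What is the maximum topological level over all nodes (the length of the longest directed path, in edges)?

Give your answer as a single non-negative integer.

Op 1: add_edge(D, C). Edges now: 1
Op 2: add_edge(B, C). Edges now: 2
Op 3: add_edge(D, A). Edges now: 3
Compute levels (Kahn BFS):
  sources (in-degree 0): B, D
  process B: level=0
    B->C: in-degree(C)=1, level(C)>=1
  process D: level=0
    D->A: in-degree(A)=0, level(A)=1, enqueue
    D->C: in-degree(C)=0, level(C)=1, enqueue
  process A: level=1
  process C: level=1
All levels: A:1, B:0, C:1, D:0
max level = 1

Answer: 1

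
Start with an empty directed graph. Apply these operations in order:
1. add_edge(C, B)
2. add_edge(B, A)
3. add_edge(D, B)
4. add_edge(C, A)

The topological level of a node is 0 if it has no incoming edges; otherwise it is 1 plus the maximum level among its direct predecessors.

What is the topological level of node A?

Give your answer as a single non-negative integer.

Op 1: add_edge(C, B). Edges now: 1
Op 2: add_edge(B, A). Edges now: 2
Op 3: add_edge(D, B). Edges now: 3
Op 4: add_edge(C, A). Edges now: 4
Compute levels (Kahn BFS):
  sources (in-degree 0): C, D
  process C: level=0
    C->A: in-degree(A)=1, level(A)>=1
    C->B: in-degree(B)=1, level(B)>=1
  process D: level=0
    D->B: in-degree(B)=0, level(B)=1, enqueue
  process B: level=1
    B->A: in-degree(A)=0, level(A)=2, enqueue
  process A: level=2
All levels: A:2, B:1, C:0, D:0
level(A) = 2

Answer: 2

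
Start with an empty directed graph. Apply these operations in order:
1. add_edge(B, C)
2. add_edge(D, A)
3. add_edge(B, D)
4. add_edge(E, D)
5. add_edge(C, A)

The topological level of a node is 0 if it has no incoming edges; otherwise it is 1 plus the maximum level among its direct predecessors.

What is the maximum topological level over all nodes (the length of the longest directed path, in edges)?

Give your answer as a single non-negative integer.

Answer: 2

Derivation:
Op 1: add_edge(B, C). Edges now: 1
Op 2: add_edge(D, A). Edges now: 2
Op 3: add_edge(B, D). Edges now: 3
Op 4: add_edge(E, D). Edges now: 4
Op 5: add_edge(C, A). Edges now: 5
Compute levels (Kahn BFS):
  sources (in-degree 0): B, E
  process B: level=0
    B->C: in-degree(C)=0, level(C)=1, enqueue
    B->D: in-degree(D)=1, level(D)>=1
  process E: level=0
    E->D: in-degree(D)=0, level(D)=1, enqueue
  process C: level=1
    C->A: in-degree(A)=1, level(A)>=2
  process D: level=1
    D->A: in-degree(A)=0, level(A)=2, enqueue
  process A: level=2
All levels: A:2, B:0, C:1, D:1, E:0
max level = 2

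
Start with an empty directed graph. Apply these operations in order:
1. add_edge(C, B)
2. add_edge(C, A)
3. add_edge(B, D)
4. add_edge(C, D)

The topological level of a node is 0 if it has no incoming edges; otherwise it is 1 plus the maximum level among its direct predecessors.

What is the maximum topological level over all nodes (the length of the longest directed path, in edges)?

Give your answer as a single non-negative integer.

Op 1: add_edge(C, B). Edges now: 1
Op 2: add_edge(C, A). Edges now: 2
Op 3: add_edge(B, D). Edges now: 3
Op 4: add_edge(C, D). Edges now: 4
Compute levels (Kahn BFS):
  sources (in-degree 0): C
  process C: level=0
    C->A: in-degree(A)=0, level(A)=1, enqueue
    C->B: in-degree(B)=0, level(B)=1, enqueue
    C->D: in-degree(D)=1, level(D)>=1
  process A: level=1
  process B: level=1
    B->D: in-degree(D)=0, level(D)=2, enqueue
  process D: level=2
All levels: A:1, B:1, C:0, D:2
max level = 2

Answer: 2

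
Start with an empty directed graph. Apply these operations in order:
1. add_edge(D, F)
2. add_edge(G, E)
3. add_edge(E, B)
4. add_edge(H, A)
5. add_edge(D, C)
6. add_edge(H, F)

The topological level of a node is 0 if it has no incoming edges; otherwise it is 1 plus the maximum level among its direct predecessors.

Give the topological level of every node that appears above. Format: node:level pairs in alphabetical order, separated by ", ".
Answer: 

Op 1: add_edge(D, F). Edges now: 1
Op 2: add_edge(G, E). Edges now: 2
Op 3: add_edge(E, B). Edges now: 3
Op 4: add_edge(H, A). Edges now: 4
Op 5: add_edge(D, C). Edges now: 5
Op 6: add_edge(H, F). Edges now: 6
Compute levels (Kahn BFS):
  sources (in-degree 0): D, G, H
  process D: level=0
    D->C: in-degree(C)=0, level(C)=1, enqueue
    D->F: in-degree(F)=1, level(F)>=1
  process G: level=0
    G->E: in-degree(E)=0, level(E)=1, enqueue
  process H: level=0
    H->A: in-degree(A)=0, level(A)=1, enqueue
    H->F: in-degree(F)=0, level(F)=1, enqueue
  process C: level=1
  process E: level=1
    E->B: in-degree(B)=0, level(B)=2, enqueue
  process A: level=1
  process F: level=1
  process B: level=2
All levels: A:1, B:2, C:1, D:0, E:1, F:1, G:0, H:0

Answer: A:1, B:2, C:1, D:0, E:1, F:1, G:0, H:0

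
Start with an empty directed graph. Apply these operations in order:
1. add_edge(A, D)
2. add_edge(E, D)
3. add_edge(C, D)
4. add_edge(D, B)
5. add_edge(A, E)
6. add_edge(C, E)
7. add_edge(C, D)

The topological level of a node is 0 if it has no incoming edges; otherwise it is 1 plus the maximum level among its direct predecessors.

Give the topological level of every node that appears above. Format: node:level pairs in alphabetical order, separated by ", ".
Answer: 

Op 1: add_edge(A, D). Edges now: 1
Op 2: add_edge(E, D). Edges now: 2
Op 3: add_edge(C, D). Edges now: 3
Op 4: add_edge(D, B). Edges now: 4
Op 5: add_edge(A, E). Edges now: 5
Op 6: add_edge(C, E). Edges now: 6
Op 7: add_edge(C, D) (duplicate, no change). Edges now: 6
Compute levels (Kahn BFS):
  sources (in-degree 0): A, C
  process A: level=0
    A->D: in-degree(D)=2, level(D)>=1
    A->E: in-degree(E)=1, level(E)>=1
  process C: level=0
    C->D: in-degree(D)=1, level(D)>=1
    C->E: in-degree(E)=0, level(E)=1, enqueue
  process E: level=1
    E->D: in-degree(D)=0, level(D)=2, enqueue
  process D: level=2
    D->B: in-degree(B)=0, level(B)=3, enqueue
  process B: level=3
All levels: A:0, B:3, C:0, D:2, E:1

Answer: A:0, B:3, C:0, D:2, E:1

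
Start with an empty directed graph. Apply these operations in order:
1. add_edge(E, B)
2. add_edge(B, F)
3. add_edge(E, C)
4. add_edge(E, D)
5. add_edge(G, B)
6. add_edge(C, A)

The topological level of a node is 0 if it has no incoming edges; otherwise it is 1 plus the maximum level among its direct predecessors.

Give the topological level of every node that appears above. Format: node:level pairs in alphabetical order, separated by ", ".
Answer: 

Answer: A:2, B:1, C:1, D:1, E:0, F:2, G:0

Derivation:
Op 1: add_edge(E, B). Edges now: 1
Op 2: add_edge(B, F). Edges now: 2
Op 3: add_edge(E, C). Edges now: 3
Op 4: add_edge(E, D). Edges now: 4
Op 5: add_edge(G, B). Edges now: 5
Op 6: add_edge(C, A). Edges now: 6
Compute levels (Kahn BFS):
  sources (in-degree 0): E, G
  process E: level=0
    E->B: in-degree(B)=1, level(B)>=1
    E->C: in-degree(C)=0, level(C)=1, enqueue
    E->D: in-degree(D)=0, level(D)=1, enqueue
  process G: level=0
    G->B: in-degree(B)=0, level(B)=1, enqueue
  process C: level=1
    C->A: in-degree(A)=0, level(A)=2, enqueue
  process D: level=1
  process B: level=1
    B->F: in-degree(F)=0, level(F)=2, enqueue
  process A: level=2
  process F: level=2
All levels: A:2, B:1, C:1, D:1, E:0, F:2, G:0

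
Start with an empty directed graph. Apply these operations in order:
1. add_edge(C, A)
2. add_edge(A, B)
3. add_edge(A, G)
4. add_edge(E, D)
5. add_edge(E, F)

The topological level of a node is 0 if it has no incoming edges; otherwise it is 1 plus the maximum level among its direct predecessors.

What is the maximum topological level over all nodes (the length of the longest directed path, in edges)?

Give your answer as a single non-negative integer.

Answer: 2

Derivation:
Op 1: add_edge(C, A). Edges now: 1
Op 2: add_edge(A, B). Edges now: 2
Op 3: add_edge(A, G). Edges now: 3
Op 4: add_edge(E, D). Edges now: 4
Op 5: add_edge(E, F). Edges now: 5
Compute levels (Kahn BFS):
  sources (in-degree 0): C, E
  process C: level=0
    C->A: in-degree(A)=0, level(A)=1, enqueue
  process E: level=0
    E->D: in-degree(D)=0, level(D)=1, enqueue
    E->F: in-degree(F)=0, level(F)=1, enqueue
  process A: level=1
    A->B: in-degree(B)=0, level(B)=2, enqueue
    A->G: in-degree(G)=0, level(G)=2, enqueue
  process D: level=1
  process F: level=1
  process B: level=2
  process G: level=2
All levels: A:1, B:2, C:0, D:1, E:0, F:1, G:2
max level = 2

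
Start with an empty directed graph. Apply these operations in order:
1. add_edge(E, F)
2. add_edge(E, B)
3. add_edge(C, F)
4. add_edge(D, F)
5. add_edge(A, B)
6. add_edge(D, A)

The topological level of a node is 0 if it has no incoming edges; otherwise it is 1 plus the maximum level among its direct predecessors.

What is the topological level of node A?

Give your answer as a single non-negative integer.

Op 1: add_edge(E, F). Edges now: 1
Op 2: add_edge(E, B). Edges now: 2
Op 3: add_edge(C, F). Edges now: 3
Op 4: add_edge(D, F). Edges now: 4
Op 5: add_edge(A, B). Edges now: 5
Op 6: add_edge(D, A). Edges now: 6
Compute levels (Kahn BFS):
  sources (in-degree 0): C, D, E
  process C: level=0
    C->F: in-degree(F)=2, level(F)>=1
  process D: level=0
    D->A: in-degree(A)=0, level(A)=1, enqueue
    D->F: in-degree(F)=1, level(F)>=1
  process E: level=0
    E->B: in-degree(B)=1, level(B)>=1
    E->F: in-degree(F)=0, level(F)=1, enqueue
  process A: level=1
    A->B: in-degree(B)=0, level(B)=2, enqueue
  process F: level=1
  process B: level=2
All levels: A:1, B:2, C:0, D:0, E:0, F:1
level(A) = 1

Answer: 1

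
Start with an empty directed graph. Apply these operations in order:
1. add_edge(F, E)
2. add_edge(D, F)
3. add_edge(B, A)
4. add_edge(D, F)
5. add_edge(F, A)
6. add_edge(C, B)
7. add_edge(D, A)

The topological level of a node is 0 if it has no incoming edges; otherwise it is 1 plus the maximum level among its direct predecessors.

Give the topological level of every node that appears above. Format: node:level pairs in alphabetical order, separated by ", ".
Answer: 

Op 1: add_edge(F, E). Edges now: 1
Op 2: add_edge(D, F). Edges now: 2
Op 3: add_edge(B, A). Edges now: 3
Op 4: add_edge(D, F) (duplicate, no change). Edges now: 3
Op 5: add_edge(F, A). Edges now: 4
Op 6: add_edge(C, B). Edges now: 5
Op 7: add_edge(D, A). Edges now: 6
Compute levels (Kahn BFS):
  sources (in-degree 0): C, D
  process C: level=0
    C->B: in-degree(B)=0, level(B)=1, enqueue
  process D: level=0
    D->A: in-degree(A)=2, level(A)>=1
    D->F: in-degree(F)=0, level(F)=1, enqueue
  process B: level=1
    B->A: in-degree(A)=1, level(A)>=2
  process F: level=1
    F->A: in-degree(A)=0, level(A)=2, enqueue
    F->E: in-degree(E)=0, level(E)=2, enqueue
  process A: level=2
  process E: level=2
All levels: A:2, B:1, C:0, D:0, E:2, F:1

Answer: A:2, B:1, C:0, D:0, E:2, F:1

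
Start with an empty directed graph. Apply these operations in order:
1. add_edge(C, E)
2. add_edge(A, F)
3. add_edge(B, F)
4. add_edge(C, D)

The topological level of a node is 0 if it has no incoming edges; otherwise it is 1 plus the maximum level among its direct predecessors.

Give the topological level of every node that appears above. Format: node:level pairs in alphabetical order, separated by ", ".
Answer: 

Answer: A:0, B:0, C:0, D:1, E:1, F:1

Derivation:
Op 1: add_edge(C, E). Edges now: 1
Op 2: add_edge(A, F). Edges now: 2
Op 3: add_edge(B, F). Edges now: 3
Op 4: add_edge(C, D). Edges now: 4
Compute levels (Kahn BFS):
  sources (in-degree 0): A, B, C
  process A: level=0
    A->F: in-degree(F)=1, level(F)>=1
  process B: level=0
    B->F: in-degree(F)=0, level(F)=1, enqueue
  process C: level=0
    C->D: in-degree(D)=0, level(D)=1, enqueue
    C->E: in-degree(E)=0, level(E)=1, enqueue
  process F: level=1
  process D: level=1
  process E: level=1
All levels: A:0, B:0, C:0, D:1, E:1, F:1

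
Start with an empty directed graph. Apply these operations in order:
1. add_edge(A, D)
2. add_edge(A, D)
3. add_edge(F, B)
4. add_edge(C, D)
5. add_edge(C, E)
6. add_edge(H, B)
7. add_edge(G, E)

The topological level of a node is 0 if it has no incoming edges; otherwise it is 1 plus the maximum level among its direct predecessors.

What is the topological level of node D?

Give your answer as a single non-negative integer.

Op 1: add_edge(A, D). Edges now: 1
Op 2: add_edge(A, D) (duplicate, no change). Edges now: 1
Op 3: add_edge(F, B). Edges now: 2
Op 4: add_edge(C, D). Edges now: 3
Op 5: add_edge(C, E). Edges now: 4
Op 6: add_edge(H, B). Edges now: 5
Op 7: add_edge(G, E). Edges now: 6
Compute levels (Kahn BFS):
  sources (in-degree 0): A, C, F, G, H
  process A: level=0
    A->D: in-degree(D)=1, level(D)>=1
  process C: level=0
    C->D: in-degree(D)=0, level(D)=1, enqueue
    C->E: in-degree(E)=1, level(E)>=1
  process F: level=0
    F->B: in-degree(B)=1, level(B)>=1
  process G: level=0
    G->E: in-degree(E)=0, level(E)=1, enqueue
  process H: level=0
    H->B: in-degree(B)=0, level(B)=1, enqueue
  process D: level=1
  process E: level=1
  process B: level=1
All levels: A:0, B:1, C:0, D:1, E:1, F:0, G:0, H:0
level(D) = 1

Answer: 1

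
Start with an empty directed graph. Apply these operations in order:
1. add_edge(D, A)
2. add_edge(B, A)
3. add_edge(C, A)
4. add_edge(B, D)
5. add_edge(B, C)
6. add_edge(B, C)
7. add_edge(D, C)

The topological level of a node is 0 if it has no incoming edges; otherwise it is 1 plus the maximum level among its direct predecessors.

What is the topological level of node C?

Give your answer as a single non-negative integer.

Op 1: add_edge(D, A). Edges now: 1
Op 2: add_edge(B, A). Edges now: 2
Op 3: add_edge(C, A). Edges now: 3
Op 4: add_edge(B, D). Edges now: 4
Op 5: add_edge(B, C). Edges now: 5
Op 6: add_edge(B, C) (duplicate, no change). Edges now: 5
Op 7: add_edge(D, C). Edges now: 6
Compute levels (Kahn BFS):
  sources (in-degree 0): B
  process B: level=0
    B->A: in-degree(A)=2, level(A)>=1
    B->C: in-degree(C)=1, level(C)>=1
    B->D: in-degree(D)=0, level(D)=1, enqueue
  process D: level=1
    D->A: in-degree(A)=1, level(A)>=2
    D->C: in-degree(C)=0, level(C)=2, enqueue
  process C: level=2
    C->A: in-degree(A)=0, level(A)=3, enqueue
  process A: level=3
All levels: A:3, B:0, C:2, D:1
level(C) = 2

Answer: 2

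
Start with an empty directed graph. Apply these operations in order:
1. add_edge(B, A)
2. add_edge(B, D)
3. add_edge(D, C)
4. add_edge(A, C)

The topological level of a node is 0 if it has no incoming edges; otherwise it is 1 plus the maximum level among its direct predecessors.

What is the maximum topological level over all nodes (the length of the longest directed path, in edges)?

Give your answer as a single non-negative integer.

Op 1: add_edge(B, A). Edges now: 1
Op 2: add_edge(B, D). Edges now: 2
Op 3: add_edge(D, C). Edges now: 3
Op 4: add_edge(A, C). Edges now: 4
Compute levels (Kahn BFS):
  sources (in-degree 0): B
  process B: level=0
    B->A: in-degree(A)=0, level(A)=1, enqueue
    B->D: in-degree(D)=0, level(D)=1, enqueue
  process A: level=1
    A->C: in-degree(C)=1, level(C)>=2
  process D: level=1
    D->C: in-degree(C)=0, level(C)=2, enqueue
  process C: level=2
All levels: A:1, B:0, C:2, D:1
max level = 2

Answer: 2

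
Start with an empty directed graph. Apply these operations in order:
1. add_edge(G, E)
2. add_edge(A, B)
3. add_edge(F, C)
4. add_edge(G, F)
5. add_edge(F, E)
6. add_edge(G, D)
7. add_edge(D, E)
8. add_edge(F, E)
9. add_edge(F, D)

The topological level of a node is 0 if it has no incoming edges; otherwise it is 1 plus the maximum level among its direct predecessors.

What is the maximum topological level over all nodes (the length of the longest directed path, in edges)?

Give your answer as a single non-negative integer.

Op 1: add_edge(G, E). Edges now: 1
Op 2: add_edge(A, B). Edges now: 2
Op 3: add_edge(F, C). Edges now: 3
Op 4: add_edge(G, F). Edges now: 4
Op 5: add_edge(F, E). Edges now: 5
Op 6: add_edge(G, D). Edges now: 6
Op 7: add_edge(D, E). Edges now: 7
Op 8: add_edge(F, E) (duplicate, no change). Edges now: 7
Op 9: add_edge(F, D). Edges now: 8
Compute levels (Kahn BFS):
  sources (in-degree 0): A, G
  process A: level=0
    A->B: in-degree(B)=0, level(B)=1, enqueue
  process G: level=0
    G->D: in-degree(D)=1, level(D)>=1
    G->E: in-degree(E)=2, level(E)>=1
    G->F: in-degree(F)=0, level(F)=1, enqueue
  process B: level=1
  process F: level=1
    F->C: in-degree(C)=0, level(C)=2, enqueue
    F->D: in-degree(D)=0, level(D)=2, enqueue
    F->E: in-degree(E)=1, level(E)>=2
  process C: level=2
  process D: level=2
    D->E: in-degree(E)=0, level(E)=3, enqueue
  process E: level=3
All levels: A:0, B:1, C:2, D:2, E:3, F:1, G:0
max level = 3

Answer: 3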